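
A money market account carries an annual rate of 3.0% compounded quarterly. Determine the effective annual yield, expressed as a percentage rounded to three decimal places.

3.034%

EAR = (1 + 0.030/4)^4 − 1.
= 1.030339 − 1 = 3.034%.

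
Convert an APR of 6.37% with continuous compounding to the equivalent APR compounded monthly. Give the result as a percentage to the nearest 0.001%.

EAR under continuous compounding: e^0.0637 − 1 = 0.065773.
Solve (1 + r/12)^12 = 1.065773: r/12 = 1.065773^(1/12) − 1 = 0.005322, so r = 0.063869 = 6.387%.

6.387%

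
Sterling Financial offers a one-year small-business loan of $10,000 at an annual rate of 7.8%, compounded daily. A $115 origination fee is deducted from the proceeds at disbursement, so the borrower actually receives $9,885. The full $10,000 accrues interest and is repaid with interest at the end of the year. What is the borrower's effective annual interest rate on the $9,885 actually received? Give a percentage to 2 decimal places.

9.37%

Amount owed after one year: 10,000 × (1 + 0.078/365)^365 = 10,000 × 1.081114 = $10,811.14.
Effective rate on net proceeds: 10,811.14 / 9,885 − 1 = 0.093691 = 9.37%.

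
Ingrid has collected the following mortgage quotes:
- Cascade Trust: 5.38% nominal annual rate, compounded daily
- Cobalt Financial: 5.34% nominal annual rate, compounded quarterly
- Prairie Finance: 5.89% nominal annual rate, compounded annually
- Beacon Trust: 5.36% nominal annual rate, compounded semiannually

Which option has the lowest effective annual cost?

Cascade Trust: (1 + 0.0538/365)^365 − 1 = 5.527%
Cobalt Financial: (1 + 0.0534/4)^4 − 1 = 5.448%
Prairie Finance: compounded annually, EAR = 5.890%
Beacon Trust: (1 + 0.0536/2)^2 − 1 = 5.432%
The lowest effective annual rate is Beacon Trust at 5.432%.

Beacon Trust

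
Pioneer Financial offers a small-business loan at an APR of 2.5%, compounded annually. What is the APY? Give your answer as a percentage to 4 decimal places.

2.5000%

Annual compounding means the effective rate equals the nominal rate: 2.5000%.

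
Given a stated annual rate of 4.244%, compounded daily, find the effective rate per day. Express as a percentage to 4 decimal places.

0.0116%

With a nominal annual rate compounded daily, the periodic rate is the nominal rate divided by 365.
i = 0.04244 / 365 = 0.0001163 = 0.0116%.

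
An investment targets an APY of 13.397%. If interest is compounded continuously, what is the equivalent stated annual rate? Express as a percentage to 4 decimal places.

Continuous: nominal r satisfies e^r − 1 = 0.13397.
r = ln(1 + 0.13397) = ln(1.13397) = 0.125725 = 12.5725%.

12.5725%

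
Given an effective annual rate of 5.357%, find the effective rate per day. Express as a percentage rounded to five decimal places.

0.01430%

The per-day rate i satisfies (1 + i)^365 = 1 + 0.05357.
i = 1.05357^(1/365) − 1 = 0.0001430 = 0.01430%.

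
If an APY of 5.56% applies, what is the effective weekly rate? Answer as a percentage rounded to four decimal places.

0.1041%

The per-week rate i satisfies (1 + i)^52 = 1 + 0.0556.
i = 1.0556^(1/52) − 1 = 0.0010411 = 0.1041%.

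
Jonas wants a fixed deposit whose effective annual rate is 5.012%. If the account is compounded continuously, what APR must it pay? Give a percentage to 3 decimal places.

Continuous: nominal r satisfies e^r − 1 = 0.05012.
r = ln(1 + 0.05012) = ln(1.05012) = 0.048904 = 4.890%.

4.890%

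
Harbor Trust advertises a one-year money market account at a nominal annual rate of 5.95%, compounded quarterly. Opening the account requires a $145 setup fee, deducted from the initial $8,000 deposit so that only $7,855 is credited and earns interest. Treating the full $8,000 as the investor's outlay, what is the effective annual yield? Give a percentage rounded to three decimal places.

4.161%

Value after one year: 7,855 × (1 + 0.0595/4)^4 = 7,855 × 1.060841 = $8,332.90.
Effective yield on the $8,000 outlay: 8,332.90 / 8,000 − 1 = 0.041613 = 4.161%.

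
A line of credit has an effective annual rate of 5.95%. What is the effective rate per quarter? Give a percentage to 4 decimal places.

The per-quarter rate i satisfies (1 + i)^4 = 1 + 0.0595.
i = 1.0595^(1/4) − 1 = 0.0145542 = 1.4554%.

1.4554%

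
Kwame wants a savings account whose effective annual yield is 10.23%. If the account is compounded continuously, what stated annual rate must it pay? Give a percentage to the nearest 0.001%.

9.740%

Continuous: nominal r satisfies e^r − 1 = 0.1023.
r = ln(1 + 0.1023) = ln(1.1023) = 0.097399 = 9.740%.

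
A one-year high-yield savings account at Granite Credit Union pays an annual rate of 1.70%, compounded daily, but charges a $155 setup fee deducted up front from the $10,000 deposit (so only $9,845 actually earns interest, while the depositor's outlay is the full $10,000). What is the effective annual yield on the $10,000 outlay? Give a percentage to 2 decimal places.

Value after one year: 9,845 × (1 + 0.0170/365)^365 = 9,845 × 1.017145 = $10,013.79.
Effective yield on the $10,000 outlay: 10,013.79 / 10,000 − 1 = 0.001379 = 0.14%.

0.14%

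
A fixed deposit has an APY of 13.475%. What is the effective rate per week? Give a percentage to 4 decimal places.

The per-week rate i satisfies (1 + i)^52 = 1 + 0.13475.
i = 1.13475^(1/52) − 1 = 0.0024340 = 0.2434%.

0.2434%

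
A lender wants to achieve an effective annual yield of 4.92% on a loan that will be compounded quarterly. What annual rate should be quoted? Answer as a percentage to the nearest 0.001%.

(1 + r/4)^4 − 1 = 0.0492, so 1 + r/4 = 1.0492^(1/4).
r/4 = 0.012079, so r = 0.048317 = 4.832%.

4.832%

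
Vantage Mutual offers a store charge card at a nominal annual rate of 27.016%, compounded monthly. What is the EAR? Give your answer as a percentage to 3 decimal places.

EAR = (1 + 0.27016/12)^12 − 1.
= (1 + 0.022513)^12 − 1 = 1.306254 − 1 = 30.625%.

30.625%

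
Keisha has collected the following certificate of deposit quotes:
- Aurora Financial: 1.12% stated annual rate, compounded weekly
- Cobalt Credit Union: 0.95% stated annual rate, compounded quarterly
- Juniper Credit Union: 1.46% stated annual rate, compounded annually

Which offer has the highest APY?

Juniper Credit Union

Aurora Financial: (1 + 0.0112/52)^52 − 1 = 1.126%
Cobalt Credit Union: (1 + 0.0095/4)^4 − 1 = 0.953%
Juniper Credit Union: compounded annually, EAR = 1.460%
The highest effective annual rate is Juniper Credit Union at 1.460%.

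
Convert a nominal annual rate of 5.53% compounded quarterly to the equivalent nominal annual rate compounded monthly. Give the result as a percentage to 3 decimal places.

5.505%

EAR = (1 + 0.0553/4)^4 − 1 = 0.056457.
Solve (1 + r/12)^12 = 1.056457: r/12 = 1.056457^(1/12) − 1 = 0.004587, so r = 0.055047 = 5.505%.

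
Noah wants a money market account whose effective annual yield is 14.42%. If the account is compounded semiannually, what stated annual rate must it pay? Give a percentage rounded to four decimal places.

(1 + r/2)^2 − 1 = 0.1442, so 1 + r/2 = 1.1442^(1/2).
r/2 = 0.069673, so r = 0.139346 = 13.9346%.

13.9346%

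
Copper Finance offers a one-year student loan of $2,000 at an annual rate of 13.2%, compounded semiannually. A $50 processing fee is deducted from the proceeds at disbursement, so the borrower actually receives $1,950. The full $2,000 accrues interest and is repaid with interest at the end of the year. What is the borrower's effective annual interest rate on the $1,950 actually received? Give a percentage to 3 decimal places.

16.549%

Amount owed after one year: 2,000 × (1 + 0.132/2)^2 = 2,000 × 1.136356 = $2,272.71.
Effective rate on net proceeds: 2,272.71 / 1,950 − 1 = 0.165493 = 16.549%.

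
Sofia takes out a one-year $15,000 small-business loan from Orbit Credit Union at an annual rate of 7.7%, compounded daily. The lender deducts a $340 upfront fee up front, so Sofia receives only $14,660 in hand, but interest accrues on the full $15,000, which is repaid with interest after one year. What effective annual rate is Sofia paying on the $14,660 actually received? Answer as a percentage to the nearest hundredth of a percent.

Amount owed after one year: 15,000 × (1 + 0.077/365)^365 = 15,000 × 1.080033 = $16,200.50.
Effective rate on net proceeds: 16,200.50 / 14,660 − 1 = 0.105082 = 10.51%.

10.51%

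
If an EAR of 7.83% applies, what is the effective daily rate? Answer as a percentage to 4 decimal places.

The per-day rate i satisfies (1 + i)^365 = 1 + 0.0783.
i = 1.0783^(1/365) − 1 = 0.0002066 = 0.0207%.

0.0207%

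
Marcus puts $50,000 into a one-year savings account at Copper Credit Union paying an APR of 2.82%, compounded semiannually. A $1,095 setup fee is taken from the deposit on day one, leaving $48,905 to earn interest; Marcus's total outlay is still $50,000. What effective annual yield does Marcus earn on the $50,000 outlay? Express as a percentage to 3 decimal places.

0.588%

Value after one year: 48,905 × (1 + 0.0282/2)^2 = 48,905 × 1.028399 = $50,293.84.
Effective yield on the $50,000 outlay: 50,293.84 / 50,000 − 1 = 0.005877 = 0.588%.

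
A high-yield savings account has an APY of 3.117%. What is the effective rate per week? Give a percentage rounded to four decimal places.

0.0590%

The per-week rate i satisfies (1 + i)^52 = 1 + 0.03117.
i = 1.03117^(1/52) − 1 = 0.0005904 = 0.0590%.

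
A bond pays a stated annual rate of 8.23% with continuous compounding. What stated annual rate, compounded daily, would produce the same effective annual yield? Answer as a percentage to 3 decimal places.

8.231%

EAR under continuous compounding: e^0.0823 − 1 = 0.085781.
Solve (1 + r/365)^365 = 1.085781: r/365 = 1.085781^(1/365) − 1 = 0.000226, so r = 0.082309 = 8.231%.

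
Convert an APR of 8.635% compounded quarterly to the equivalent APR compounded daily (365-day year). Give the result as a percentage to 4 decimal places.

8.5441%

EAR = (1 + 0.08635/4)^4 − 1 = 0.089187.
Solve (1 + r/365)^365 = 1.089187: r/365 = 1.089187^(1/365) − 1 = 0.000234, so r = 0.085441 = 8.5441%.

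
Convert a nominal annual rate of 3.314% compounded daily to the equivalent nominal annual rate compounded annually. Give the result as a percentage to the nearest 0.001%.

EAR = (1 + 0.03314/365)^365 − 1 = 0.033694.
Compounded annually, the equivalent nominal rate is the EAR itself: 3.369%.

3.369%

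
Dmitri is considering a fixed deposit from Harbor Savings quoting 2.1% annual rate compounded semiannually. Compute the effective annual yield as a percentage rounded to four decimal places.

2.1110%

EAR = (1 + 0.021/2)^2 − 1.
= 1.021110 − 1 = 2.1110%.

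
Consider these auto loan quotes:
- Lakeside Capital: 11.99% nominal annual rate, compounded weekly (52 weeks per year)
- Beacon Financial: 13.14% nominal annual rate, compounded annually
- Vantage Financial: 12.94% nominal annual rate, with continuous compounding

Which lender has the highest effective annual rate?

Lakeside Capital: (1 + 0.1199/52)^52 − 1 = 12.723%
Beacon Financial: compounded annually, EAR = 13.140%
Vantage Financial: e^0.1294 − 1 = 13.815%
The highest effective annual rate is Vantage Financial at 13.815%.

Vantage Financial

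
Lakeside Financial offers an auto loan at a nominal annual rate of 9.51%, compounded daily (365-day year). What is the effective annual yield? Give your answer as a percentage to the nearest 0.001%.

EAR = (1 + 0.0951/365)^365 − 1.
= (1 + 0.000261)^365 − 1 = 1.099755 − 1 = 9.976%.

9.976%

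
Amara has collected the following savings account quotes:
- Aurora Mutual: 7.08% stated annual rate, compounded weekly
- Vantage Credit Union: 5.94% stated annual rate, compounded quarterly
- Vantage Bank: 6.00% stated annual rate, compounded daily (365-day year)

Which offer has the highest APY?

Aurora Mutual

Aurora Mutual: (1 + 0.0708/52)^52 − 1 = 7.331%
Vantage Credit Union: (1 + 0.0594/4)^4 − 1 = 6.074%
Vantage Bank: (1 + 0.0600/365)^365 − 1 = 6.183%
The highest effective annual rate is Aurora Mutual at 7.331%.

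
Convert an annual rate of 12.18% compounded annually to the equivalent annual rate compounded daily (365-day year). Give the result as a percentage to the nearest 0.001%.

11.495%

Compounded annually, EAR = nominal = 0.121800.
Solve (1 + r/365)^365 = 1.121800: r/365 = 1.121800^(1/365) − 1 = 0.000315, so r = 0.114953 = 11.495%.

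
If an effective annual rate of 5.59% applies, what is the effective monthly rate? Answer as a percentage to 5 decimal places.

The per-month rate i satisfies (1 + i)^12 = 1 + 0.0559.
i = 1.0559^(1/12) − 1 = 0.0045431 = 0.45431%.

0.45431%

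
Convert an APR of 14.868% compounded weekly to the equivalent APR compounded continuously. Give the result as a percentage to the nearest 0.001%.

EAR = (1 + 0.14868/52)^52 − 1 = 0.160056.
Equivalent continuous rate: r = ln(1 + 0.160056) = 0.148468 = 14.847%.

14.847%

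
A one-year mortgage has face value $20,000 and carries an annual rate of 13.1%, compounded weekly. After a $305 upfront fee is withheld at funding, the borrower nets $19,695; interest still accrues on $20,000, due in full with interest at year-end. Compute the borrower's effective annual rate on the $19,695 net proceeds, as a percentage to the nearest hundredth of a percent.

15.74%

Amount owed after one year: 20,000 × (1 + 0.131/52)^52 = 20,000 × 1.139780 = $22,795.60.
Effective rate on net proceeds: 22,795.60 / 19,695 − 1 = 0.157431 = 15.74%.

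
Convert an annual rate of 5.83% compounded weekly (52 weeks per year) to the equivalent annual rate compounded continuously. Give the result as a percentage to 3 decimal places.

5.827%

EAR = (1 + 0.0583/52)^52 − 1 = 0.059998.
Equivalent continuous rate: r = ln(1 + 0.059998) = 0.058267 = 5.827%.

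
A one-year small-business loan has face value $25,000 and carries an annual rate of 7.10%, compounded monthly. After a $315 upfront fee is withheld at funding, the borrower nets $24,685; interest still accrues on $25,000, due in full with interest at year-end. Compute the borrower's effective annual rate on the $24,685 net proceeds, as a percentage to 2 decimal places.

Amount owed after one year: 25,000 × (1 + 0.0710/12)^12 = 25,000 × 1.073357 = $26,833.92.
Effective rate on net proceeds: 26,833.92 / 24,685 − 1 = 0.087054 = 8.71%.

8.71%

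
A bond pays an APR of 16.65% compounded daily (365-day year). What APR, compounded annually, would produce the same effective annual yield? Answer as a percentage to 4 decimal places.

18.1119%

EAR = (1 + 0.1665/365)^365 − 1 = 0.181119.
Compounded annually, the equivalent nominal rate is the EAR itself: 18.1119%.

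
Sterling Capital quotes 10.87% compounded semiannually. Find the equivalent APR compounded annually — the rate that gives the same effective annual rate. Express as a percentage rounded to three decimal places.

EAR = (1 + 0.1087/2)^2 − 1 = 0.111654.
Compounded annually, the equivalent nominal rate is the EAR itself: 11.165%.

11.165%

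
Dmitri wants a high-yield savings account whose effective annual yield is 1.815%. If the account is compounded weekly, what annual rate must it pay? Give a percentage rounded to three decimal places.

(1 + r/52)^52 − 1 = 0.01815, so 1 + r/52 = 1.01815^(1/52).
r/52 = 0.000346, so r = 0.017990 = 1.799%.

1.799%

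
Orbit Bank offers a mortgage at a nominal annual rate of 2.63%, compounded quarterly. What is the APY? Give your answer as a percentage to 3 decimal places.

EAR = (1 + 0.0263/4)^4 − 1.
= 1.026561 − 1 = 2.656%.

2.656%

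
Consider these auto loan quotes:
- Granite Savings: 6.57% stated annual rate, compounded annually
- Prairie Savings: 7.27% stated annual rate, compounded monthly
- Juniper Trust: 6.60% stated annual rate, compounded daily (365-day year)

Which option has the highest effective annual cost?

Prairie Savings

Granite Savings: compounded annually, EAR = 6.570%
Prairie Savings: (1 + 0.0727/12)^12 − 1 = 7.517%
Juniper Trust: (1 + 0.0660/365)^365 − 1 = 6.822%
The highest effective annual rate is Prairie Savings at 7.517%.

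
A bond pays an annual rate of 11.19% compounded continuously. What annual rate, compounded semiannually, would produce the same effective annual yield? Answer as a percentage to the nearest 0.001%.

11.509%

EAR under continuous compounding: e^0.1119 − 1 = 0.118401.
Solve (1 + r/2)^2 = 1.118401: r/2 = 1.118401^(1/2) − 1 = 0.057545, so r = 0.115090 = 11.509%.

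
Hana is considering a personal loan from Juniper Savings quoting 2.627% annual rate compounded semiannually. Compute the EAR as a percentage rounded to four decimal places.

2.6443%

EAR = (1 + 0.02627/2)^2 − 1.
= (1 + 0.013135)^2 − 1 = 1.026443 − 1 = 2.6443%.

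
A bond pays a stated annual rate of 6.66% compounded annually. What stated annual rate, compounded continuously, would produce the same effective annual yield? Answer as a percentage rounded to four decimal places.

Compounded annually, EAR = nominal = 0.066600.
Equivalent continuous rate: r = ln(1 + 0.066600) = 0.064476 = 6.4476%.

6.4476%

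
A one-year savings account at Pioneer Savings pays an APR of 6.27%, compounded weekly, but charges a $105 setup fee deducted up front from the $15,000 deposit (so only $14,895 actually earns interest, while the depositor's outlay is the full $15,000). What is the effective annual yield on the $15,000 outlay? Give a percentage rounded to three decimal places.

Value after one year: 14,895 × (1 + 0.0627/52)^52 = 14,895 × 1.064667 = $15,858.22.
Effective yield on the $15,000 outlay: 15,858.22 / 15,000 − 1 = 0.057214 = 5.721%.

5.721%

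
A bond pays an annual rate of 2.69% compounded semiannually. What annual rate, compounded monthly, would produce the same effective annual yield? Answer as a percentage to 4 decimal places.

EAR = (1 + 0.0269/2)^2 − 1 = 0.027081.
Solve (1 + r/12)^12 = 1.027081: r/12 = 1.027081^(1/12) − 1 = 0.002229, so r = 0.026750 = 2.6750%.

2.6750%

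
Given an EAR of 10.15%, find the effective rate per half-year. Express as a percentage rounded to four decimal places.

4.9524%

The per-half-year rate i satisfies (1 + i)^2 = 1 + 0.1015.
i = 1.1015^(1/2) − 1 = 0.0495237 = 4.9524%.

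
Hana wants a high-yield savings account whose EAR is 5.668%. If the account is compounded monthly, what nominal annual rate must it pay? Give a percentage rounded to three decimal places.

5.526%

(1 + r/12)^12 − 1 = 0.05668, so 1 + r/12 = 1.05668^(1/12).
r/12 = 0.004605, so r = 0.055259 = 5.526%.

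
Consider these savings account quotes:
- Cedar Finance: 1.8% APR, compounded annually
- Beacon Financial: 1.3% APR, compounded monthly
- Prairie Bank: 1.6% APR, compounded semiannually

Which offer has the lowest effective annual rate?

Cedar Finance: compounded annually, EAR = 1.800%
Beacon Financial: (1 + 0.013/12)^12 − 1 = 1.308%
Prairie Bank: (1 + 0.016/2)^2 − 1 = 1.606%
The lowest effective annual rate is Beacon Financial at 1.308%.

Beacon Financial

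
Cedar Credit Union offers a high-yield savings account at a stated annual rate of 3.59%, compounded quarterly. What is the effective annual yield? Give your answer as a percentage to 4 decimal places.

EAR = (1 + 0.0359/4)^4 − 1.
= (1 + 0.008975)^4 − 1 = 1.036386 − 1 = 3.6386%.

3.6386%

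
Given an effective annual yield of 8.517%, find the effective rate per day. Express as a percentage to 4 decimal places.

0.0224%

The per-day rate i satisfies (1 + i)^365 = 1 + 0.08517.
i = 1.08517^(1/365) − 1 = 0.0002240 = 0.0224%.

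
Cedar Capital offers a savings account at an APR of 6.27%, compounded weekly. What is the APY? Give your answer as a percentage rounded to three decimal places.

6.467%

EAR = (1 + 0.0627/52)^52 − 1.
= 1.064667 − 1 = 6.467%.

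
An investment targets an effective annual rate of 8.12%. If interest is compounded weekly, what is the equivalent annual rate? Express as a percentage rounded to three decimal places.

7.813%

(1 + r/52)^52 − 1 = 0.0812, so 1 + r/52 = 1.0812^(1/52).
r/52 = 0.001503, so r = 0.078130 = 7.813%.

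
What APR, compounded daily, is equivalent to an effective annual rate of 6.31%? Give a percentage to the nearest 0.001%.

(1 + r/365)^365 − 1 = 0.0631, so 1 + r/365 = 1.0631^(1/365).
r/365 = 0.000168, so r = 0.061194 = 6.119%.

6.119%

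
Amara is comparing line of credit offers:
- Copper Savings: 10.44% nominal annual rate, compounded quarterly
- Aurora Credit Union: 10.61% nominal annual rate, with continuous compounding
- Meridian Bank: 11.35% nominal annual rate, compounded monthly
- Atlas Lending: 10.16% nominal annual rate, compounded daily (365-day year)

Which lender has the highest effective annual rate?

Copper Savings: (1 + 0.1044/4)^4 − 1 = 10.856%
Aurora Credit Union: e^0.1061 − 1 = 11.193%
Meridian Bank: (1 + 0.1135/12)^12 − 1 = 11.959%
Atlas Lending: (1 + 0.1016/365)^365 − 1 = 10.692%
The highest effective annual rate is Meridian Bank at 11.959%.

Meridian Bank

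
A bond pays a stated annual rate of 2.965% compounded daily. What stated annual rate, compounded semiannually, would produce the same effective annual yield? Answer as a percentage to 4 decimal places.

EAR = (1 + 0.02965/365)^365 − 1 = 0.030093.
Solve (1 + r/2)^2 = 1.030093: r/2 = 1.030093^(1/2) − 1 = 0.014935, so r = 0.029870 = 2.9870%.

2.9870%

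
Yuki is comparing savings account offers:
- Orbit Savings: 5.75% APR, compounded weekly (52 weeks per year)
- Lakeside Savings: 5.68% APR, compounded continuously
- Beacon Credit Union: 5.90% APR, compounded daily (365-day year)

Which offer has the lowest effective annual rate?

Orbit Savings: (1 + 0.0575/52)^52 − 1 = 5.915%
Lakeside Savings: e^0.0568 − 1 = 5.844%
Beacon Credit Union: (1 + 0.0590/365)^365 − 1 = 6.077%
The lowest effective annual rate is Lakeside Savings at 5.844%.

Lakeside Savings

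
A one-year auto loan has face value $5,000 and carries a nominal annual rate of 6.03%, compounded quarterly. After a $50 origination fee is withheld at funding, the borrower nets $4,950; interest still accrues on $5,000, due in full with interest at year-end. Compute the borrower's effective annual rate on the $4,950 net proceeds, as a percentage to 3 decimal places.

7.240%

Amount owed after one year: 5,000 × (1 + 0.0603/4)^4 = 5,000 × 1.061677 = $5,308.39.
Effective rate on net proceeds: 5,308.39 / 4,950 − 1 = 0.072401 = 7.240%.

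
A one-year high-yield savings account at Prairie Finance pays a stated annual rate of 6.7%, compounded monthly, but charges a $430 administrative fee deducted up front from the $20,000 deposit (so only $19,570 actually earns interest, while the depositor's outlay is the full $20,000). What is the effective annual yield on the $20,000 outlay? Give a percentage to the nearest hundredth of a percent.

Value after one year: 19,570 × (1 + 0.067/12)^12 = 19,570 × 1.069096 = $20,922.21.
Effective yield on the $20,000 outlay: 20,922.21 / 20,000 − 1 = 0.046111 = 4.61%.

4.61%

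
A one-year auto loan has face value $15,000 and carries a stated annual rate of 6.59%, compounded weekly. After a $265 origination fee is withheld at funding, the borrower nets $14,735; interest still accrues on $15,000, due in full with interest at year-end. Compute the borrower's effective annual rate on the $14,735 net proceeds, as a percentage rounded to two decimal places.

Amount owed after one year: 15,000 × (1 + 0.0659/52)^52 = 15,000 × 1.068075 = $16,021.13.
Effective rate on net proceeds: 16,021.13 / 14,735 − 1 = 0.087284 = 8.73%.

8.73%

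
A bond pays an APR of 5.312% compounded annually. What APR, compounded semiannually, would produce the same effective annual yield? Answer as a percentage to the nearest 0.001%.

5.243%

Compounded annually, EAR = nominal = 0.053120.
Solve (1 + r/2)^2 = 1.053120: r/2 = 1.053120^(1/2) − 1 = 0.026216, so r = 0.052433 = 5.243%.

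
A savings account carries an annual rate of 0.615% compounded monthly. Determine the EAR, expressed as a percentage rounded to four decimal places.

EAR = (1 + 0.00615/12)^12 − 1.
= (1 + 0.000513)^12 − 1 = 1.006167 − 1 = 0.6167%.

0.6167%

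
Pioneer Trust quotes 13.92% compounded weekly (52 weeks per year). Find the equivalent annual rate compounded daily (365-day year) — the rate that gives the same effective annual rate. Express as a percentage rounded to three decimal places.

EAR = (1 + 0.1392/52)^52 − 1 = 0.149140.
Solve (1 + r/365)^365 = 1.149140: r/365 = 1.149140^(1/365) − 1 = 0.000381, so r = 0.139040 = 13.904%.

13.904%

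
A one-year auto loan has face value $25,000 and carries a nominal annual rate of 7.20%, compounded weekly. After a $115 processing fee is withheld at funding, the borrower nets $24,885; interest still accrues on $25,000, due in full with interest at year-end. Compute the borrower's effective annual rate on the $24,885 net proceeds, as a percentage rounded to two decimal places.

7.96%

Amount owed after one year: 25,000 × (1 + 0.0720/52)^52 = 25,000 × 1.074602 = $26,865.05.
Effective rate on net proceeds: 26,865.05 / 24,885 − 1 = 0.079568 = 7.96%.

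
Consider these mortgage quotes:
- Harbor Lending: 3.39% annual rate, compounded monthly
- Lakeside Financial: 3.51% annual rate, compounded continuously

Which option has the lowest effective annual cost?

Harbor Lending

Harbor Lending: (1 + 0.0339/12)^12 − 1 = 3.443%
Lakeside Financial: e^0.0351 − 1 = 3.572%
The lowest effective annual rate is Harbor Lending at 3.443%.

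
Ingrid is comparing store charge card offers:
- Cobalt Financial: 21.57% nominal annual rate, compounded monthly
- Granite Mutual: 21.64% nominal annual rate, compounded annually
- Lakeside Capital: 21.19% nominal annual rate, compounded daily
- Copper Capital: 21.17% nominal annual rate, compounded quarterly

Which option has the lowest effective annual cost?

Cobalt Financial: (1 + 0.2157/12)^12 − 1 = 23.836%
Granite Mutual: compounded annually, EAR = 21.640%
Lakeside Capital: (1 + 0.2119/365)^365 − 1 = 23.595%
Copper Capital: (1 + 0.2117/4)^4 − 1 = 22.911%
The lowest effective annual rate is Granite Mutual at 21.640%.

Granite Mutual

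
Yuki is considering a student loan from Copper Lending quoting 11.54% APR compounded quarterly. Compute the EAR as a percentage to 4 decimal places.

12.0491%

EAR = (1 + 0.1154/4)^4 − 1.
= 1.120491 − 1 = 12.0491%.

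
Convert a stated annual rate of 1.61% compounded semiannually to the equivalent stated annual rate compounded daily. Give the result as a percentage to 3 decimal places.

EAR = (1 + 0.0161/2)^2 − 1 = 0.016165.
Solve (1 + r/365)^365 = 1.016165: r/365 = 1.016165^(1/365) − 1 = 0.000044, so r = 0.016036 = 1.604%.

1.604%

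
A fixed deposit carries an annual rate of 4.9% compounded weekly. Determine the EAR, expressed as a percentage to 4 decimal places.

EAR = (1 + 0.049/52)^52 − 1.
= 1.050196 − 1 = 5.0196%.

5.0196%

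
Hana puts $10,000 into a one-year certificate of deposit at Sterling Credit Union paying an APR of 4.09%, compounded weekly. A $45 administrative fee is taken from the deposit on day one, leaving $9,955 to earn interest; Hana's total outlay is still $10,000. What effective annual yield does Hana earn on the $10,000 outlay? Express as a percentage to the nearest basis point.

Value after one year: 9,955 × (1 + 0.0409/52)^52 = 9,955 × 1.041731 = $10,370.43.
Effective yield on the $10,000 outlay: 10,370.43 / 10,000 − 1 = 0.037043 = 3.70%.

3.70%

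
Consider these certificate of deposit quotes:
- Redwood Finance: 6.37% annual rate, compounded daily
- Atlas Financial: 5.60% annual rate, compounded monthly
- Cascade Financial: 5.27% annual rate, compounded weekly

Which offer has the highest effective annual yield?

Redwood Finance: (1 + 0.0637/365)^365 − 1 = 6.577%
Atlas Financial: (1 + 0.0560/12)^12 − 1 = 5.746%
Cascade Financial: (1 + 0.0527/52)^52 − 1 = 5.409%
The highest effective annual rate is Redwood Finance at 6.577%.

Redwood Finance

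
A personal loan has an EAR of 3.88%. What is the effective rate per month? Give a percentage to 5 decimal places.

The per-month rate i satisfies (1 + i)^12 = 1 + 0.0388.
i = 1.0388^(1/12) − 1 = 0.0031772 = 0.31772%.

0.31772%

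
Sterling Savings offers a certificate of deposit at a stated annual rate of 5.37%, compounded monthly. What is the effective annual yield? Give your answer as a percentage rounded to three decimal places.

EAR = (1 + 0.0537/12)^12 − 1.
= 1.055042 − 1 = 5.504%.

5.504%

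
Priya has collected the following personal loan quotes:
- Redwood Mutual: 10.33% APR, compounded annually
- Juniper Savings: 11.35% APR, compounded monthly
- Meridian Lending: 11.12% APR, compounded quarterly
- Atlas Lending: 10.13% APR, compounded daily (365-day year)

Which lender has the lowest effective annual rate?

Redwood Mutual

Redwood Mutual: compounded annually, EAR = 10.330%
Juniper Savings: (1 + 0.1135/12)^12 − 1 = 11.959%
Meridian Lending: (1 + 0.1112/4)^4 − 1 = 11.592%
Atlas Lending: (1 + 0.1013/365)^365 − 1 = 10.659%
The lowest effective annual rate is Redwood Mutual at 10.330%.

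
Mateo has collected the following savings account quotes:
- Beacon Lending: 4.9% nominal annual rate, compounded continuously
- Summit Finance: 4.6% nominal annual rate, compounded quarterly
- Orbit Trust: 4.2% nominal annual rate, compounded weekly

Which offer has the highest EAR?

Beacon Lending: e^0.049 − 1 = 5.022%
Summit Finance: (1 + 0.046/4)^4 − 1 = 4.680%
Orbit Trust: (1 + 0.042/52)^52 − 1 = 4.288%
The highest effective annual rate is Beacon Lending at 5.022%.

Beacon Lending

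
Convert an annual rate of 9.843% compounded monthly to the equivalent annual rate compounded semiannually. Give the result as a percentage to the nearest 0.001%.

10.047%

EAR = (1 + 0.09843/12)^12 − 1 = 0.102994.
Solve (1 + r/2)^2 = 1.102994: r/2 = 1.102994^(1/2) − 1 = 0.050235, so r = 0.100471 = 10.047%.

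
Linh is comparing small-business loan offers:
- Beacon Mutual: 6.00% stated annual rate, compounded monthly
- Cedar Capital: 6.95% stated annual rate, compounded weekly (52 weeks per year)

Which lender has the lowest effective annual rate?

Beacon Mutual: (1 + 0.0600/12)^12 − 1 = 6.168%
Cedar Capital: (1 + 0.0695/52)^52 − 1 = 7.192%
The lowest effective annual rate is Beacon Mutual at 6.168%.

Beacon Mutual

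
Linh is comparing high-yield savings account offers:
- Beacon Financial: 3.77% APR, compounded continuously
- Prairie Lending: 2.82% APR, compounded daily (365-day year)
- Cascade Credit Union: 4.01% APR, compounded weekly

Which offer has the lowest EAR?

Prairie Lending

Beacon Financial: e^0.0377 − 1 = 3.842%
Prairie Lending: (1 + 0.0282/365)^365 − 1 = 2.860%
Cascade Credit Union: (1 + 0.0401/52)^52 − 1 = 4.090%
The lowest effective annual rate is Prairie Lending at 2.860%.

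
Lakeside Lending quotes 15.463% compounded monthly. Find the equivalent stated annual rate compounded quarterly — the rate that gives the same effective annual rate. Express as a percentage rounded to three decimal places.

EAR = (1 + 0.15463/12)^12 − 1 = 0.166074.
Solve (1 + r/4)^4 = 1.166074: r/4 = 1.166074^(1/4) − 1 = 0.039158, so r = 0.156631 = 15.663%.

15.663%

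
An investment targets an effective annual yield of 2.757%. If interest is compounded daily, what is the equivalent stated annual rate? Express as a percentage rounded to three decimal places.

(1 + r/365)^365 − 1 = 0.02757, so 1 + r/365 = 1.02757^(1/365).
r/365 = 0.000075, so r = 0.027198 = 2.720%.

2.720%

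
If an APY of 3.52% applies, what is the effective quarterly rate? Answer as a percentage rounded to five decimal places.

The per-quarter rate i satisfies (1 + i)^4 = 1 + 0.0352.
i = 1.0352^(1/4) − 1 = 0.0086862 = 0.86862%.

0.86862%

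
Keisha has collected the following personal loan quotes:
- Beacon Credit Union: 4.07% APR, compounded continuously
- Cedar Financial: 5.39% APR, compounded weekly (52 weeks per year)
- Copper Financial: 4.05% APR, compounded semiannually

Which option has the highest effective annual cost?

Beacon Credit Union: e^0.0407 − 1 = 4.154%
Cedar Financial: (1 + 0.0539/52)^52 − 1 = 5.535%
Copper Financial: (1 + 0.0405/2)^2 − 1 = 4.091%
The highest effective annual rate is Cedar Financial at 5.535%.

Cedar Financial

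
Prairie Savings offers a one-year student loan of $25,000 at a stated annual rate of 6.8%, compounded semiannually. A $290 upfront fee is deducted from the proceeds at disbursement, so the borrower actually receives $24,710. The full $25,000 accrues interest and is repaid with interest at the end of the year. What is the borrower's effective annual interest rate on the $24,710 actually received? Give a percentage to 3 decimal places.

8.170%

Amount owed after one year: 25,000 × (1 + 0.068/2)^2 = 25,000 × 1.069156 = $26,728.90.
Effective rate on net proceeds: 26,728.90 / 24,710 − 1 = 0.081704 = 8.170%.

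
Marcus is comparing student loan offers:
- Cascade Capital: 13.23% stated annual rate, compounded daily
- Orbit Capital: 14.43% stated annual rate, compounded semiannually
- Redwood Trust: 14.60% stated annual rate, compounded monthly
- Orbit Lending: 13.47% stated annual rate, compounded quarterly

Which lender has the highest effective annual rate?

Redwood Trust

Cascade Capital: (1 + 0.1323/365)^365 − 1 = 14.142%
Orbit Capital: (1 + 0.1443/2)^2 − 1 = 14.951%
Redwood Trust: (1 + 0.1460/12)^12 − 1 = 15.618%
Orbit Lending: (1 + 0.1347/4)^4 − 1 = 14.166%
The highest effective annual rate is Redwood Trust at 15.618%.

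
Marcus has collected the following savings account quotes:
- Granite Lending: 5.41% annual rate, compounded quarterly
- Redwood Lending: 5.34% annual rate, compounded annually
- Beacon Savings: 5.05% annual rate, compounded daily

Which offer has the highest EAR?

Granite Lending: (1 + 0.0541/4)^4 − 1 = 5.521%
Redwood Lending: compounded annually, EAR = 5.340%
Beacon Savings: (1 + 0.0505/365)^365 − 1 = 5.179%
The highest effective annual rate is Granite Lending at 5.521%.

Granite Lending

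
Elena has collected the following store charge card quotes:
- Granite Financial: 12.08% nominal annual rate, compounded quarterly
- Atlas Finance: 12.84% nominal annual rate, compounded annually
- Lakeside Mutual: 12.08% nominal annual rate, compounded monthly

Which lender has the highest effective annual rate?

Atlas Finance

Granite Financial: (1 + 0.1208/4)^4 − 1 = 12.638%
Atlas Finance: compounded annually, EAR = 12.840%
Lakeside Mutual: (1 + 0.1208/12)^12 − 1 = 12.772%
The highest effective annual rate is Atlas Finance at 12.840%.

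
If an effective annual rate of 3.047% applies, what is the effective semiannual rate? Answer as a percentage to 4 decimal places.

1.5121%

The per-half-year rate i satisfies (1 + i)^2 = 1 + 0.03047.
i = 1.03047^(1/2) − 1 = 0.0151207 = 1.5121%.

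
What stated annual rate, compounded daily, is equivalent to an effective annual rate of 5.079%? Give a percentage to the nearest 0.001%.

(1 + r/365)^365 − 1 = 0.05079, so 1 + r/365 = 1.05079^(1/365).
r/365 = 0.000136, so r = 0.049546 = 4.955%.

4.955%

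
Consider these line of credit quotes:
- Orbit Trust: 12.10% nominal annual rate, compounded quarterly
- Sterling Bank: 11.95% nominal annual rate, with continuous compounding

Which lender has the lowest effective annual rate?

Orbit Trust: (1 + 0.1210/4)^4 − 1 = 12.660%
Sterling Bank: e^0.1195 − 1 = 12.693%
The lowest effective annual rate is Orbit Trust at 12.660%.

Orbit Trust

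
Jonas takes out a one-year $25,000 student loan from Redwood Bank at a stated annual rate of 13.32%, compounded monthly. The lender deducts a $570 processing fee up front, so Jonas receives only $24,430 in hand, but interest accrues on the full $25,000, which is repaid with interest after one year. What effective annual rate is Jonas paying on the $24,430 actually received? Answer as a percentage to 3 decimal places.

Amount owed after one year: 25,000 × (1 + 0.1332/12)^12 = 25,000 × 1.141640 = $28,541.01.
Effective rate on net proceeds: 28,541.01 / 24,430 − 1 = 0.168277 = 16.828%.

16.828%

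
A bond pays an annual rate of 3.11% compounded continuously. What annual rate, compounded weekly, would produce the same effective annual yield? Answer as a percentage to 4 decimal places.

3.1109%

EAR under continuous compounding: e^0.0311 − 1 = 0.031589.
Solve (1 + r/52)^52 = 1.031589: r/52 = 1.031589^(1/52) − 1 = 0.000598, so r = 0.031109 = 3.1109%.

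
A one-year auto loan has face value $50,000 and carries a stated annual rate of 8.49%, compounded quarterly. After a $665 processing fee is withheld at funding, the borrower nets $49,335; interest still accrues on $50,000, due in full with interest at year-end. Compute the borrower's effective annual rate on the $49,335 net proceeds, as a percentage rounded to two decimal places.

10.23%

Amount owed after one year: 50,000 × (1 + 0.0849/4)^4 = 50,000 × 1.087641 = $54,382.07.
Effective rate on net proceeds: 54,382.07 / 49,335 − 1 = 0.102302 = 10.23%.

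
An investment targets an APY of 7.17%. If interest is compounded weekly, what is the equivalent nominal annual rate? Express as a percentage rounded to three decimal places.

6.929%

(1 + r/52)^52 − 1 = 0.0717, so 1 + r/52 = 1.0717^(1/52).
r/52 = 0.001333, so r = 0.069292 = 6.929%.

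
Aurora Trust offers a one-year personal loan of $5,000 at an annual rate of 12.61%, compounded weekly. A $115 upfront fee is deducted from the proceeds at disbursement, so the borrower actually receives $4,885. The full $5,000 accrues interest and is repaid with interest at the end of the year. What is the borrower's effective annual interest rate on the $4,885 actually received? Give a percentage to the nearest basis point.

16.09%

Amount owed after one year: 5,000 × (1 + 0.1261/52)^52 = 5,000 × 1.134222 = $5,671.11.
Effective rate on net proceeds: 5,671.11 / 4,885 − 1 = 0.160924 = 16.09%.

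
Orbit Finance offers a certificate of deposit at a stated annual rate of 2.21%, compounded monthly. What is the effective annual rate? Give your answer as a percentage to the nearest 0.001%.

2.233%

EAR = (1 + 0.0221/12)^12 − 1.
= (1 + 0.001842)^12 − 1 = 1.022325 − 1 = 2.233%.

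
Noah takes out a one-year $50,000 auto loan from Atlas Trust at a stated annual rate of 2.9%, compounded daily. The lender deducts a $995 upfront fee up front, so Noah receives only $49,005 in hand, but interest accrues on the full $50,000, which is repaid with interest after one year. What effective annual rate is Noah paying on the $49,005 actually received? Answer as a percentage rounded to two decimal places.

Amount owed after one year: 50,000 × (1 + 0.029/365)^365 = 50,000 × 1.029423 = $51,471.17.
Effective rate on net proceeds: 51,471.17 / 49,005 − 1 = 0.050325 = 5.03%.

5.03%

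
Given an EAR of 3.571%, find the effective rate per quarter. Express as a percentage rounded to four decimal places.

0.8810%

The per-quarter rate i satisfies (1 + i)^4 = 1 + 0.03571.
i = 1.03571^(1/4) − 1 = 0.0088104 = 0.8810%.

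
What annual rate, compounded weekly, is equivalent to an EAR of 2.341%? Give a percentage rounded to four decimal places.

(1 + r/52)^52 − 1 = 0.02341, so 1 + r/52 = 1.02341^(1/52).
r/52 = 0.000445, so r = 0.023145 = 2.3145%.

2.3145%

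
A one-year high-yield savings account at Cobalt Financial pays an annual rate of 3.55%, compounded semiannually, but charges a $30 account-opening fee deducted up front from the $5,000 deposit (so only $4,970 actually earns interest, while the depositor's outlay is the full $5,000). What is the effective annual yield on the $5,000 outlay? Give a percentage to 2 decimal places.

Value after one year: 4,970 × (1 + 0.0355/2)^2 = 4,970 × 1.035815 = $5,148.00.
Effective yield on the $5,000 outlay: 5,148.00 / 5,000 − 1 = 0.029600 = 2.96%.

2.96%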